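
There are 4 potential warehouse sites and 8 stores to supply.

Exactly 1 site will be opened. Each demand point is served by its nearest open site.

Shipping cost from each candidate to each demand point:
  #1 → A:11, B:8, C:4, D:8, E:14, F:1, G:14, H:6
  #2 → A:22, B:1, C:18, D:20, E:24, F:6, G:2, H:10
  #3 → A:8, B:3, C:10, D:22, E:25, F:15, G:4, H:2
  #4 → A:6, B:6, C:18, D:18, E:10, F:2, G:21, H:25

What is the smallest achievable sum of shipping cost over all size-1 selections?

66

Open {#1}.
  A→#1 11, B→#1 8, C→#1 4, D→#1 8, E→#1 14, F→#1 1, G→#1 14, H→#1 6  ⇒ total 66.
Compare {#3}: total 89.
Compare {#2}: total 103.
No size-1 selection does better; minimum is 66.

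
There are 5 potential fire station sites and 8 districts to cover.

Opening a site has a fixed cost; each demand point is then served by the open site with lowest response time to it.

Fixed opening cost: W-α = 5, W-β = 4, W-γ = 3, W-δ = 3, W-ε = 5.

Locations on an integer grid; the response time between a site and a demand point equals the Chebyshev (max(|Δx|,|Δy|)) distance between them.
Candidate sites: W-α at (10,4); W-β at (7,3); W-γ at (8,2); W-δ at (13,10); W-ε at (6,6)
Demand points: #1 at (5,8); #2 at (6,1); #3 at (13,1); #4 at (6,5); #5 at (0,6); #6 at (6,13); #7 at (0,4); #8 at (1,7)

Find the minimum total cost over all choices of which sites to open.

42

Open {W-γ, W-ε}: assign each demand point to its cheapest open site.
  #1→W-ε 2, #2→W-γ 2, #3→W-γ 5, #4→W-ε 1, #5→W-ε 6, #6→W-ε 7, #7→W-ε 6, #8→W-ε 5
  response time 34, fixed 8 → total 42.
Compare {W-ε}: response time 39 + fixed 5 = 44.
Compare {W-α, W-ε}: response time 34 + fixed 10 = 44.
Compare {W-β, W-ε}: response time 35 + fixed 9 = 44.
All other subsets cost ≥ 44. Minimum total cost: 42.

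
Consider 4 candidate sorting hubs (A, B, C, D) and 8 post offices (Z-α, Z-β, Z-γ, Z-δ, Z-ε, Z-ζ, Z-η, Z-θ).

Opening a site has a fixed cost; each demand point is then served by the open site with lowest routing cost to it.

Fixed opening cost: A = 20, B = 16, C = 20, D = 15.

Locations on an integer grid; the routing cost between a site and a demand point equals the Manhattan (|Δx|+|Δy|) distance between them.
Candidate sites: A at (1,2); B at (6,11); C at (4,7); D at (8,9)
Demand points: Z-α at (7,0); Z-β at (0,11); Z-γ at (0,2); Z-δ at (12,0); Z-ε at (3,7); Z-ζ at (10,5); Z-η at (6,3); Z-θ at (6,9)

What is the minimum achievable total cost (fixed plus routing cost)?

Open {C}: assign each demand point to its cheapest open site.
  Z-α→C 10, Z-β→C 8, Z-γ→C 9, Z-δ→C 15, Z-ε→C 1, Z-ζ→C 8, Z-η→C 6, Z-θ→C 4
  routing cost 61, fixed 20 → total 81.
Compare {D}: routing cost 71 + fixed 15 = 86.
Compare {A, D}: routing cost 53 + fixed 35 = 88.
Compare {A}: routing cost 69 + fixed 20 = 89.
All other subsets cost ≥ 86. Minimum total cost: 81.

81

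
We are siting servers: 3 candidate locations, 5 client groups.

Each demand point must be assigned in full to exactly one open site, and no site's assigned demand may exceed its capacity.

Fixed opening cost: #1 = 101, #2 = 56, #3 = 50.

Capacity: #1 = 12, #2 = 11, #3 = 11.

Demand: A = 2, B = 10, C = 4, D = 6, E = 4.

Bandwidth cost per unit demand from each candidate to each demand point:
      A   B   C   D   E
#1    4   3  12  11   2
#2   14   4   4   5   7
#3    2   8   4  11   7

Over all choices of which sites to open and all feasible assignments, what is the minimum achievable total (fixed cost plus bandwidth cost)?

315

Open {#1, #2, #3}; cheapest assignment that respects the capacities:
  #1 (cap 12, load 10): B — cost 10×3 = 30
  #2 (cap 11, load 10): C, D — cost 4×4 + 6×5 = 46
  #3 (cap 11, load 6): A, E — cost 2×2 + 4×7 = 32
  Shipping 108, fixed 207 → total 315.
  Any other capacity-feasible assignment to {#1, #2, #3} ships for at least 108.
Total demand is 26 and no other set of sites has combined capacity ≥ 26, so {#1, #2, #3} is the only feasible choice of open sites. Minimum: 315.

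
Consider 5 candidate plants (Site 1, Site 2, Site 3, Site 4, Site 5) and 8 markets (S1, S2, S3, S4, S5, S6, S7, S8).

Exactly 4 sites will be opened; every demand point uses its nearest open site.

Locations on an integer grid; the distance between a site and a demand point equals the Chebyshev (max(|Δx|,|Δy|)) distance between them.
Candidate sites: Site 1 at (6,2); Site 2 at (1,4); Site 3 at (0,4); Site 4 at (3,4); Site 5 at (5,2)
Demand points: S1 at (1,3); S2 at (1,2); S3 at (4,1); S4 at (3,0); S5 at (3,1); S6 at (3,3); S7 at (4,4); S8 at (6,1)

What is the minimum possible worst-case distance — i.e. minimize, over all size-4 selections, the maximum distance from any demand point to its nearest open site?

Open {Site 1, Site 2, Site 3, Site 5}.
  Farthest demand point is S2 at distance 2 (to Site 2); all others are ≤ 2.
With {Site 1, Site 2, Site 4, Site 5} the worst case is 2.
With {Site 1, Site 3, Site 4, Site 5} the worst case is 2.
No size-4 selection achieves below 2.

2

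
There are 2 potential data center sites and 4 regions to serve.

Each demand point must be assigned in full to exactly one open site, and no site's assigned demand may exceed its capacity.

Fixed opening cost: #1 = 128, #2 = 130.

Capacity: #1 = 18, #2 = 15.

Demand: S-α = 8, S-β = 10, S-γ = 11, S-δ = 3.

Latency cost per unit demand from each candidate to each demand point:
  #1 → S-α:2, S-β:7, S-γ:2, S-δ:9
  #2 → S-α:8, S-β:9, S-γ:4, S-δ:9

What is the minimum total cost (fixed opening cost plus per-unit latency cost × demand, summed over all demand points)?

415

Open {#1, #2}; cheapest assignment that respects the capacities:
  #1 (cap 18, load 18): S-α, S-β — cost 8×2 + 10×7 = 86
  #2 (cap 15, load 14): S-γ, S-δ — cost 11×4 + 3×9 = 71
  Shipping 157, fixed 258 → total 415.
  Any other capacity-feasible assignment to {#1, #2} ships for at least 157.
Total demand is 32 and no other set of sites has combined capacity ≥ 32, so {#1, #2} is the only feasible choice of open sites. Minimum: 415.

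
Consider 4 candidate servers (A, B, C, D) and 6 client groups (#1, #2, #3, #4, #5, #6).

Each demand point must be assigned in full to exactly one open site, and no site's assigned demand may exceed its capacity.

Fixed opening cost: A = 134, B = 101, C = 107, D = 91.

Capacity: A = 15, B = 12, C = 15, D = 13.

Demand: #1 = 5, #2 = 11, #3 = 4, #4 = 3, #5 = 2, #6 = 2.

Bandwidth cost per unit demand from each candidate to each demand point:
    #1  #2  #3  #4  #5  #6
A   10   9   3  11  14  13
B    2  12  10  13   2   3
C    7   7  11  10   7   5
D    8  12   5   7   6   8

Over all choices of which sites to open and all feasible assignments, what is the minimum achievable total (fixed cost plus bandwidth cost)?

Open {C, D}; cheapest assignment that respects the capacities:
  C (cap 15, load 15): #2, #5, #6 — cost 11×7 + 2×7 + 2×5 = 101
  D (cap 13, load 12): #1, #3, #4 — cost 5×8 + 4×5 + 3×7 = 81
  Shipping 182, fixed 198 → total 380.
  Any other capacity-feasible assignment to {C, D} ships for at least 182.
Compare {B, C}: its best feasible assignment gives total 388.
Compare {A, B}: its best feasible assignment gives total 405.
Every other set of open sites that can feasibly serve all demand totals ≥ 388 even under its best assignment. Minimum: 380.

380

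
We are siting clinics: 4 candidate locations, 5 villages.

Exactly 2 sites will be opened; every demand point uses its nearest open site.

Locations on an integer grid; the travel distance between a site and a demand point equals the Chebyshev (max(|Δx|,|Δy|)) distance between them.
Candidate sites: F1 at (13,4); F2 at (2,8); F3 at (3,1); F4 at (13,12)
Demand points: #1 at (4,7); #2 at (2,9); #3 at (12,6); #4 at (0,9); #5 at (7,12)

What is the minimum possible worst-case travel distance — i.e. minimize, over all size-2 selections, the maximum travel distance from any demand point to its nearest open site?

Open {F1, F2}.
  Farthest demand point is #5 at travel distance 5 (to F2); all others are ≤ 5.
With {F2, F4} the worst case is 6.
With {F1, F3} the worst case is 8.
No size-2 selection achieves below 5.

5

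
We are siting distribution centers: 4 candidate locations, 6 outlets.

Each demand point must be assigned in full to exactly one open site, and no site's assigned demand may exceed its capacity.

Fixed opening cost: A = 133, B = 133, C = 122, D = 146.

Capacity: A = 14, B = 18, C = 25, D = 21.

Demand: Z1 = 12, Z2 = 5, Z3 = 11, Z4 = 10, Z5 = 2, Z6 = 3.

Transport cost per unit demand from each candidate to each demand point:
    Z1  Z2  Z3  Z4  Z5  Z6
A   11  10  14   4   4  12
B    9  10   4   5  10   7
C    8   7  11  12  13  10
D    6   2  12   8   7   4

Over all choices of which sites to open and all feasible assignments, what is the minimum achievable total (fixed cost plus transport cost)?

Open {A, B, D}; cheapest assignment that respects the capacities:
  A (cap 14, load 12): Z4, Z5 — cost 10×4 + 2×4 = 48
  B (cap 18, load 11): Z3 — cost 11×4 = 44
  D (cap 21, load 20): Z1, Z2, Z6 — cost 12×6 + 5×2 + 3×4 = 94
  Shipping 186, fixed 412 → total 598.
  Any other capacity-feasible assignment to {A, B, D} ships for at least 186.
Compare {C, D}: its best feasible assignment gives total 601.
Compare {B, C}: its best feasible assignment gives total 615.
Every other set of open sites that can feasibly serve all demand totals ≥ 601 even under its best assignment. Minimum: 598.

598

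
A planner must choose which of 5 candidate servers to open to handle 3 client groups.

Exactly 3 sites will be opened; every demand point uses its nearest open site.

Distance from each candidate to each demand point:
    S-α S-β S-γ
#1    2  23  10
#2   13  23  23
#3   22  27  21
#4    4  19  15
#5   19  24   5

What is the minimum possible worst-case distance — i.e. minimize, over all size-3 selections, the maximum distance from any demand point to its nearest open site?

Open {#1, #2, #4}.
  Farthest demand point is S-β at distance 19 (to #4); all others are ≤ 19.
With {#1, #3, #4} the worst case is 19.
With {#1, #4, #5} the worst case is 19.
No size-3 selection achieves below 19.

19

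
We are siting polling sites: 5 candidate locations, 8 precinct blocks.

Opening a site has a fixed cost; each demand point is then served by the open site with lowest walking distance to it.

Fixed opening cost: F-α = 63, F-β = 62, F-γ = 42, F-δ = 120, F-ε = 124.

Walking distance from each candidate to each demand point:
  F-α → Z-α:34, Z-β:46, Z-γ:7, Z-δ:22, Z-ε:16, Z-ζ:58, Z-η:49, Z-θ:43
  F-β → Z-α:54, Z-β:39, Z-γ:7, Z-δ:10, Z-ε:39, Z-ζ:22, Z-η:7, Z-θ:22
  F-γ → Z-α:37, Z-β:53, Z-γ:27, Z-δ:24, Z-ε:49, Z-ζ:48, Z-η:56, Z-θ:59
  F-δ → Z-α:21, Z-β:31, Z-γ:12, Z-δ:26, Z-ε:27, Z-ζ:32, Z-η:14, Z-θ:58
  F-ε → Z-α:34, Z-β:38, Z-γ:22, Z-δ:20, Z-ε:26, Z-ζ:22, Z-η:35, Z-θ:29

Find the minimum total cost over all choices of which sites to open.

Open {F-β}: assign each demand point to its cheapest open site.
  Z-α→F-β 54, Z-β→F-β 39, Z-γ→F-β 7, Z-δ→F-β 10, Z-ε→F-β 39, Z-ζ→F-β 22, Z-η→F-β 7, Z-θ→F-β 22
  walking distance 200, fixed 62 → total 262.
Compare {F-α, F-β}: walking distance 157 + fixed 125 = 282.
Compare {F-β, F-γ}: walking distance 183 + fixed 104 = 287.
Compare {F-α, F-β, F-γ}: walking distance 157 + fixed 167 = 324.
All other subsets cost ≥ 282. Minimum total cost: 262.

262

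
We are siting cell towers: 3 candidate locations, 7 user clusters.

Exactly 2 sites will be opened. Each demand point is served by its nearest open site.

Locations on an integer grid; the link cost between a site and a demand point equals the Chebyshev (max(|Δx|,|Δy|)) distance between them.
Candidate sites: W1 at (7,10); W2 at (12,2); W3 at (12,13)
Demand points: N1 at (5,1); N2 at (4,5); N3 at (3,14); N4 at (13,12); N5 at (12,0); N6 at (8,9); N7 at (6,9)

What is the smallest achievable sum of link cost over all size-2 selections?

26

Open {W1, W2}.
  N1→W2 7, N2→W1 5, N3→W1 4, N4→W1 6, N5→W2 2, N6→W1 1, N7→W1 1  ⇒ total 26.
Compare {W1, W3}: total 31.
Compare {W2, W3}: total 37.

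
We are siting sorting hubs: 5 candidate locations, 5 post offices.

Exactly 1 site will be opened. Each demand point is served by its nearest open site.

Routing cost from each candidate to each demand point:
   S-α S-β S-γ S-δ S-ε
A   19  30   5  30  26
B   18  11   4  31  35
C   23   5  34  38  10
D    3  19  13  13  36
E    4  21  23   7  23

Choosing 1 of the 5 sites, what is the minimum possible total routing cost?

78

Open {E}.
  S-α→E 4, S-β→E 21, S-γ→E 23, S-δ→E 7, S-ε→E 23  ⇒ total 78.
Compare {D}: total 84.
Compare {B}: total 99.
No size-1 selection does better; minimum is 78.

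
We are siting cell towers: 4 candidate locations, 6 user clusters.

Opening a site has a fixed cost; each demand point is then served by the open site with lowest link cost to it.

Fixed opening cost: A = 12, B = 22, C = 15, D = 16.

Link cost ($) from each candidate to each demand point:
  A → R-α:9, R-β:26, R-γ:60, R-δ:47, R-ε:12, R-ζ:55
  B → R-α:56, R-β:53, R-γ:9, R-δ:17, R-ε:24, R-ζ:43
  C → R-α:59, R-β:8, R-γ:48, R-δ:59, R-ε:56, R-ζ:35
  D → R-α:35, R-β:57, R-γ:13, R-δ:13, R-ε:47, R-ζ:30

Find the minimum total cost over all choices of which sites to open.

Open {A, C, D}: assign each demand point to its cheapest open site.
  R-α→A 9, R-β→C 8, R-γ→D 13, R-δ→D 13, R-ε→A 12, R-ζ→D 30
  link cost 85, fixed 43 → total 128.
Compare {A, D}: link cost 103 + fixed 28 = 131.
Compare {A, B, C}: link cost 90 + fixed 49 = 139.
Compare {A, B, C, D}: link cost 81 + fixed 65 = 146.
All other subsets cost ≥ 131. Minimum total cost: 128.

128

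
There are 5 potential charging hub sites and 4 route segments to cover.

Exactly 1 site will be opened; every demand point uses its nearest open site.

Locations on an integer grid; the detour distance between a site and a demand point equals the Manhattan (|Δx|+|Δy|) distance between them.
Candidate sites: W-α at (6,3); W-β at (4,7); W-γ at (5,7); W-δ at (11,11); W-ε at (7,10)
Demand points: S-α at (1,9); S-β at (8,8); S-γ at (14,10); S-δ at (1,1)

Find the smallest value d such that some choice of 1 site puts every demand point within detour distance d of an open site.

Open {W-γ}.
  Farthest demand point is S-γ at detour distance 12 (to W-γ); all others are ≤ 12.
With {W-β} the worst case is 13.
With {W-α} the worst case is 15.
No size-1 selection achieves below 12.

12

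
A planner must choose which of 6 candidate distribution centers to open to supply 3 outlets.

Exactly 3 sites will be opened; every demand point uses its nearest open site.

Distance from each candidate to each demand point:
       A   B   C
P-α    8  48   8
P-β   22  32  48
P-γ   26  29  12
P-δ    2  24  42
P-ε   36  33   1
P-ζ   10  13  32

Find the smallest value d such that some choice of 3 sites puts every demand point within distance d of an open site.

13

Open {P-α, P-β, P-ζ}.
  Farthest demand point is B at distance 13 (to P-ζ); all others are ≤ 13.
With {P-α, P-γ, P-ζ} the worst case is 13.
With {P-α, P-δ, P-ζ} the worst case is 13.
No size-3 selection achieves below 13.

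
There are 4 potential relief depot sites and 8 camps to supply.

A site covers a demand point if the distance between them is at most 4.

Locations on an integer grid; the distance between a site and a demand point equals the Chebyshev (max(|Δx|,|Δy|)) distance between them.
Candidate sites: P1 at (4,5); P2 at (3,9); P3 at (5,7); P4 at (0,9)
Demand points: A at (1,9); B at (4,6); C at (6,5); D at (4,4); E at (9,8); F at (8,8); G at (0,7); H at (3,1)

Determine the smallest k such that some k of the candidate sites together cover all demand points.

2

Coverage sets (demand points within 4 of each site):
  P1: {A, B, C, D, F, G, H}
  P2: {A, B, C, G}
  P3: {A, B, C, D, E, F}
  P4: {A, B, G}
No single site covers all 8 demand points.
But {P1, P3} covers everything, so the minimum is 2.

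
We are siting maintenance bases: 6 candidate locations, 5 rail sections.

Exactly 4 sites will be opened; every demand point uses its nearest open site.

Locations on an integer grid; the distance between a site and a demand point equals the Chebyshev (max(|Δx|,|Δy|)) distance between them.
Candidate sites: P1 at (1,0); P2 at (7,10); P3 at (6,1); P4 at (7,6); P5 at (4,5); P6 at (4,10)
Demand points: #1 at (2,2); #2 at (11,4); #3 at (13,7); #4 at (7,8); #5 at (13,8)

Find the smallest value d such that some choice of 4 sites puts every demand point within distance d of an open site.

Open {P1, P2, P3, P4}.
  Farthest demand point is #3 at distance 6 (to P2); all others are ≤ 6.
With {P1, P2, P3, P5} the worst case is 6.
With {P1, P2, P3, P6} the worst case is 6.
No size-4 selection achieves below 6.

6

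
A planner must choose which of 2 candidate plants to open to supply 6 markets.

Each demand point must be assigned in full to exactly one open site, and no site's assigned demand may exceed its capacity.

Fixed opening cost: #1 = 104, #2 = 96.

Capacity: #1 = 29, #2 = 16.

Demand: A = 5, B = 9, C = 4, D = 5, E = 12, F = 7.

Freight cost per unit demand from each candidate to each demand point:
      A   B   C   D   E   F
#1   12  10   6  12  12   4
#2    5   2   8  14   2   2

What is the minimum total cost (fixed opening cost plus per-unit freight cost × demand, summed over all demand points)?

Open {#1, #2}; cheapest assignment that respects the capacities:
  #1 (cap 29, load 26): A, B, D, F — cost 5×12 + 9×10 + 5×12 + 7×4 = 238
  #2 (cap 16, load 16): C, E — cost 4×8 + 12×2 = 56
  Shipping 294, fixed 200 → total 494.
  Any other capacity-feasible assignment to {#1, #2} ships for at least 294.
Total demand is 42 and no other set of sites has combined capacity ≥ 42, so {#1, #2} is the only feasible choice of open sites. Minimum: 494.

494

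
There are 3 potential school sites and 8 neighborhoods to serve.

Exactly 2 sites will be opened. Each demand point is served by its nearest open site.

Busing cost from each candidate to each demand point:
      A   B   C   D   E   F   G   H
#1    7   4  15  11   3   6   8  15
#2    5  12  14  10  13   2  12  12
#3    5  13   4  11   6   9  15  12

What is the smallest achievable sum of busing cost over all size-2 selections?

53

Open {#1, #3}.
  A→#3 5, B→#1 4, C→#3 4, D→#1 11, E→#1 3, F→#1 6, G→#1 8, H→#3 12  ⇒ total 53.
Compare {#1, #2}: total 58.
Compare {#2, #3}: total 63.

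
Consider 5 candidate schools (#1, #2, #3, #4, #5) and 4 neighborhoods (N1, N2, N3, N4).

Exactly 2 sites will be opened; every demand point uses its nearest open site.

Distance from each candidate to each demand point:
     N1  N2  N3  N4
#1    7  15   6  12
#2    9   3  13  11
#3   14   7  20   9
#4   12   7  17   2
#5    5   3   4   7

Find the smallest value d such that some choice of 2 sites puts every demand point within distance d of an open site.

Open {#4, #5}.
  Farthest demand point is N1 at distance 5 (to #5); all others are ≤ 5.
With {#1, #4} the worst case is 7.
With {#1, #5} the worst case is 7.
No size-2 selection achieves below 5.

5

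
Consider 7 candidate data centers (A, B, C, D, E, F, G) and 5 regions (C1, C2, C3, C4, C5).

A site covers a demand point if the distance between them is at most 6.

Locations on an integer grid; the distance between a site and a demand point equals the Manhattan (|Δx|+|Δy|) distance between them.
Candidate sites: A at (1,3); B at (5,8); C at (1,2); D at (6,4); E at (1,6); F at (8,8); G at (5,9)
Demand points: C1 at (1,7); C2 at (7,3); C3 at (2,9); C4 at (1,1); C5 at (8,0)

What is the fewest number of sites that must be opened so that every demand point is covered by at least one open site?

2

Coverage sets (demand points within 6 of each site):
  A: {C1, C2, C4}
  B: {C1, C3}
  C: {C1, C4}
  D: {C2, C5}
  E: {C1, C3, C4}
  F: {C2}
  G: {C1, C3}
No single site covers all 5 demand points.
But {D, E} covers everything, so the minimum is 2.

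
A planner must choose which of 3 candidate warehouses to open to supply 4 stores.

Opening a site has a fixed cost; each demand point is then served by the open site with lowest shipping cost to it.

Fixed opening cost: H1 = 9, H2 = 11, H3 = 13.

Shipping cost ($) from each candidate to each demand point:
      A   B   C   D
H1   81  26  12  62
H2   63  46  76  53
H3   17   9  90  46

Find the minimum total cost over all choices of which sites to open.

Open {H1, H3}: assign each demand point to its cheapest open site.
  A→H3 17, B→H3 9, C→H1 12, D→H3 46
  shipping cost 84, fixed 22 → total 106.
Compare {H1, H2, H3}: shipping cost 84 + fixed 33 = 117.
Compare {H2, H3}: shipping cost 148 + fixed 24 = 172.
Compare {H1, H2}: shipping cost 154 + fixed 20 = 174.
All other subsets cost ≥ 117. Minimum total cost: 106.

106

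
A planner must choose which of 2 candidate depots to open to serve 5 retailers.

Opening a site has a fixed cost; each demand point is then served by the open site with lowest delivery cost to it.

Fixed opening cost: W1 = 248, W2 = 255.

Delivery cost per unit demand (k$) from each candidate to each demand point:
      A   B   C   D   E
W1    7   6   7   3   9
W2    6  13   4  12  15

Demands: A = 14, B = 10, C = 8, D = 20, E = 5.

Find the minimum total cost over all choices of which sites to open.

Open {W1}: assign each demand point to its cheapest open site.
  A→W1 14×7=98, B→W1 10×6=60, C→W1 8×7=56, D→W1 20×3=60, E→W1 5×9=45
  delivery cost 319, fixed 248 → total 567.
Compare {W1, W2}: delivery cost 281 + fixed 503 = 784.
Compare {W2}: delivery cost 561 + fixed 255 = 816.

567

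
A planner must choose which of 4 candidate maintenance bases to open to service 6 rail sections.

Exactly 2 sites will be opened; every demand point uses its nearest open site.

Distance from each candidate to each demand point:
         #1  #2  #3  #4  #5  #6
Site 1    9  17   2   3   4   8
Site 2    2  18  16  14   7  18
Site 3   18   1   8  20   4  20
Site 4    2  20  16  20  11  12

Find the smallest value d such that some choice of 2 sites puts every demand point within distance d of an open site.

Open {Site 1, Site 3}.
  Farthest demand point is #1 at distance 9 (to Site 1); all others are ≤ 9.
With {Site 1, Site 2} the worst case is 17.
With {Site 1, Site 4} the worst case is 17.
No size-2 selection achieves below 9.

9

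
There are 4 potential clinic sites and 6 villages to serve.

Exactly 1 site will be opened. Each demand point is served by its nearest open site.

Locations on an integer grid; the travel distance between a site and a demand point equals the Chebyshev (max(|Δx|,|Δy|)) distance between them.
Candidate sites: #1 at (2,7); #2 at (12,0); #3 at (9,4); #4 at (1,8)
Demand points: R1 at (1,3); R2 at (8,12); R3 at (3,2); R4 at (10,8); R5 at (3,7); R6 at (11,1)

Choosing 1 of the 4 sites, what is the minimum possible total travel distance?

Open {#1}.
  R1→#1 4, R2→#1 6, R3→#1 5, R4→#1 8, R5→#1 1, R6→#1 9  ⇒ total 33.
Compare {#3}: total 35.
Compare {#4}: total 39.
No size-1 selection does better; minimum is 33.

33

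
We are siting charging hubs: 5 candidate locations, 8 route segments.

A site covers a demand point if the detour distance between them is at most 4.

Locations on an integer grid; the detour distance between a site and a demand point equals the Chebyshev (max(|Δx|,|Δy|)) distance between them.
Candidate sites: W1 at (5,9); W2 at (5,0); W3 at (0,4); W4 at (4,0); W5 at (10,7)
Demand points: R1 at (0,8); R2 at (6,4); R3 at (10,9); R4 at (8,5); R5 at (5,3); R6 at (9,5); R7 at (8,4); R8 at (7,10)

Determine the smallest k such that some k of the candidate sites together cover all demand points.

3

Coverage sets (demand points within 4 of each site):
  W1: {R4, R6, R8}
  W2: {R2, R5, R7}
  W3: {R1}
  W4: {R2, R5, R7}
  W5: {R2, R3, R4, R6, R7, R8}
No 2 sites suffice: every size-2 union leaves at least one demand point uncovered.
But {W2, W3, W5} covers everything, so the minimum is 3.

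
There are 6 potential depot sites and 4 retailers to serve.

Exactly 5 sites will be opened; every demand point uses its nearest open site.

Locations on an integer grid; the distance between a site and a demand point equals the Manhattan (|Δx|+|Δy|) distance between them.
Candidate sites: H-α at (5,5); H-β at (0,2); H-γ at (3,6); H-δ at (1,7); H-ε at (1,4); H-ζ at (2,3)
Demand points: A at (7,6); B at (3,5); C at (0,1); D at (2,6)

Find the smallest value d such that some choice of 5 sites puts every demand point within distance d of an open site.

Open {H-α, H-β, H-γ, H-δ, H-ε}.
  Farthest demand point is A at distance 3 (to H-α); all others are ≤ 3.
With {H-α, H-β, H-γ, H-δ, H-ζ} the worst case is 3.
With {H-α, H-β, H-γ, H-ε, H-ζ} the worst case is 3.
No size-5 selection achieves below 3.

3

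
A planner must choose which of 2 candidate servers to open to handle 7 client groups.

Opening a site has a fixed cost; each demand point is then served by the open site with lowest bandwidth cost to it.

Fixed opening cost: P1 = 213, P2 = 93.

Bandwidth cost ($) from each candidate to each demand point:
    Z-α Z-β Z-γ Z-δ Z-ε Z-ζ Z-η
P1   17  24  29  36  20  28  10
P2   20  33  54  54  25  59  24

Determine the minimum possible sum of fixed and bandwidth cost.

Open {P2}: assign each demand point to its cheapest open site.
  Z-α→P2 20, Z-β→P2 33, Z-γ→P2 54, Z-δ→P2 54, Z-ε→P2 25, Z-ζ→P2 59, Z-η→P2 24
  bandwidth cost 269, fixed 93 → total 362.
Compare {P1}: bandwidth cost 164 + fixed 213 = 377.
Compare {P1, P2}: bandwidth cost 164 + fixed 306 = 470.

362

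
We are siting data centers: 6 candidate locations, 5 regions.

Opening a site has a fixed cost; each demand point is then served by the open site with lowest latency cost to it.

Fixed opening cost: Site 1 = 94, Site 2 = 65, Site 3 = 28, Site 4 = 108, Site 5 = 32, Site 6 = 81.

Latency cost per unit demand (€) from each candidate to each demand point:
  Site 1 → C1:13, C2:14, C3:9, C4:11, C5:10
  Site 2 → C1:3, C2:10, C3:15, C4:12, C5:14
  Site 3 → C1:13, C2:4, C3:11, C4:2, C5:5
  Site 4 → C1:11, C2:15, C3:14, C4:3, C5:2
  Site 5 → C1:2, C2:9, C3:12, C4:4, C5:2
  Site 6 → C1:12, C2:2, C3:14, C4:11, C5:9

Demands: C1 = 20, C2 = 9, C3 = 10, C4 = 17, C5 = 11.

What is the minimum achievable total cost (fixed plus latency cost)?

Open {Site 3, Site 5}: assign each demand point to its cheapest open site.
  C1→Site 5 20×2=40, C2→Site 3 9×4=36, C3→Site 3 10×11=110, C4→Site 3 17×2=34, C5→Site 5 11×2=22
  latency cost 242, fixed 60 → total 302.
Compare {Site 5}: latency cost 331 + fixed 32 = 363.
Compare {Site 3, Site 5, Site 6}: latency cost 224 + fixed 141 = 365.
Compare {Site 2, Site 3, Site 5}: latency cost 242 + fixed 125 = 367.
All other subsets cost ≥ 363. Minimum total cost: 302.

302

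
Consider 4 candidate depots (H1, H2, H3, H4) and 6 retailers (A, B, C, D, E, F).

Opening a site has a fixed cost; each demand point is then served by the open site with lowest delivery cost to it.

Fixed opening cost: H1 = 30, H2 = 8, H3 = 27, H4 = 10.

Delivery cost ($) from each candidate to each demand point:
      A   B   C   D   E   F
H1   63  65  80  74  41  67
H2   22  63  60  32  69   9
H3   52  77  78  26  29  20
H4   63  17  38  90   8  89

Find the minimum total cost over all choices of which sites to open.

Open {H2, H4}: assign each demand point to its cheapest open site.
  A→H2 22, B→H4 17, C→H4 38, D→H2 32, E→H4 8, F→H2 9
  delivery cost 126, fixed 18 → total 144.
Compare {H2, H3, H4}: delivery cost 120 + fixed 45 = 165.
Compare {H1, H2, H4}: delivery cost 126 + fixed 48 = 174.
Compare {H1, H2, H3, H4}: delivery cost 120 + fixed 75 = 195.
All other subsets cost ≥ 165. Minimum total cost: 144.

144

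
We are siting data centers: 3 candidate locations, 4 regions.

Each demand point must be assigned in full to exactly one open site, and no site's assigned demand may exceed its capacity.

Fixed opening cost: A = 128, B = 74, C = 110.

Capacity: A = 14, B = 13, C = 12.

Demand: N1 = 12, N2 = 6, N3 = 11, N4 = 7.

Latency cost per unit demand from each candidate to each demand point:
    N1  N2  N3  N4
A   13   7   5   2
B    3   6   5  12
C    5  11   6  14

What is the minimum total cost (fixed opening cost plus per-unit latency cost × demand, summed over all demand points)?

Open {A, B, C}; cheapest assignment that respects the capacities:
  A (cap 14, load 13): N2, N4 — cost 6×7 + 7×2 = 56
  B (cap 13, load 12): N1 — cost 12×3 = 36
  C (cap 12, load 11): N3 — cost 11×6 = 66
  Shipping 158, fixed 312 → total 470.
  Any other capacity-feasible assignment to {A, B, C} ships for at least 158.
Total demand is 36 and no other set of sites has combined capacity ≥ 36, so {A, B, C} is the only feasible choice of open sites. Minimum: 470.

470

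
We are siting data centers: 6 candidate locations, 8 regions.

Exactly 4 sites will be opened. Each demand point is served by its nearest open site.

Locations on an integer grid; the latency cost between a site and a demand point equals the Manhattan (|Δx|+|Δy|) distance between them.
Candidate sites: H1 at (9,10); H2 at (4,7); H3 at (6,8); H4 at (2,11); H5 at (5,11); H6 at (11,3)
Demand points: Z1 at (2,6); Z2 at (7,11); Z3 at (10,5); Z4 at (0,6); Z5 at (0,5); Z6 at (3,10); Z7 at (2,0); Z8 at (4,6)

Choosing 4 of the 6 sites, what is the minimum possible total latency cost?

Open {H2, H4, H5, H6}.
  Z1→H2 3, Z2→H5 2, Z3→H6 3, Z4→H2 5, Z5→H2 6, Z6→H4 2, Z7→H2 9, Z8→H2 1  ⇒ total 31.
Compare {H1, H2, H4, H6}: total 32.
Compare {H1, H2, H5, H6}: total 32.
No size-4 selection does better; minimum is 31.

31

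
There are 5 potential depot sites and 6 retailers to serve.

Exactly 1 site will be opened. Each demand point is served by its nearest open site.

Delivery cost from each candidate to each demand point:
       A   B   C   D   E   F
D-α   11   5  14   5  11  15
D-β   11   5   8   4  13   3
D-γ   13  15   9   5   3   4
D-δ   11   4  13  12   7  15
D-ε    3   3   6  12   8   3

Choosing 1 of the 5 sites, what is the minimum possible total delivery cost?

35

Open {D-ε}.
  A→D-ε 3, B→D-ε 3, C→D-ε 6, D→D-ε 12, E→D-ε 8, F→D-ε 3  ⇒ total 35.
Compare {D-β}: total 44.
Compare {D-γ}: total 49.
No size-1 selection does better; minimum is 35.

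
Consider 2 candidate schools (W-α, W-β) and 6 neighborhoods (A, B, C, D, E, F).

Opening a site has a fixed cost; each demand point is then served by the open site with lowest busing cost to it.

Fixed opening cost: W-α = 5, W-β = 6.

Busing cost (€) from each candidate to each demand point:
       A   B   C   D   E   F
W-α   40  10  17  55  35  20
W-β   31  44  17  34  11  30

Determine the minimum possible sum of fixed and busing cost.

Open {W-α, W-β}: assign each demand point to its cheapest open site.
  A→W-β 31, B→W-α 10, C→W-α 17, D→W-β 34, E→W-β 11, F→W-α 20
  busing cost 123, fixed 11 → total 134.
Compare {W-β}: busing cost 167 + fixed 6 = 173.
Compare {W-α}: busing cost 177 + fixed 5 = 182.

134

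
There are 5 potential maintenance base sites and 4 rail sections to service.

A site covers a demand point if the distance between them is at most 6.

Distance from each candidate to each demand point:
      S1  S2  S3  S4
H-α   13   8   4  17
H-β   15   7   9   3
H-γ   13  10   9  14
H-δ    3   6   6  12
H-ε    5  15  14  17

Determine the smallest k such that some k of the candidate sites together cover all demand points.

2

Coverage sets (demand points within 6 of each site):
  H-α: {S3}
  H-β: {S4}
  H-γ: {}
  H-δ: {S1, S2, S3}
  H-ε: {S1}
No single site covers all 4 demand points.
But {H-β, H-δ} covers everything, so the minimum is 2.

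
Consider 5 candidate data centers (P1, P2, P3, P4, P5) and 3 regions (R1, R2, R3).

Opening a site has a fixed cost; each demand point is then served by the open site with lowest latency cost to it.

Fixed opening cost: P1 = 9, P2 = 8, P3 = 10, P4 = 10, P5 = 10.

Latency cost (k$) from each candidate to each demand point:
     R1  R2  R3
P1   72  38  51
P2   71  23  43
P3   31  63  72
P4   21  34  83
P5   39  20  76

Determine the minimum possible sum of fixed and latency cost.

105

Open {P2, P4}: assign each demand point to its cheapest open site.
  R1→P4 21, R2→P2 23, R3→P2 43
  latency cost 87, fixed 18 → total 105.
Compare {P2, P4, P5}: latency cost 84 + fixed 28 = 112.
Compare {P1, P2, P4}: latency cost 87 + fixed 27 = 114.
Compare {P2, P3}: latency cost 97 + fixed 18 = 115.
All other subsets cost ≥ 112. Minimum total cost: 105.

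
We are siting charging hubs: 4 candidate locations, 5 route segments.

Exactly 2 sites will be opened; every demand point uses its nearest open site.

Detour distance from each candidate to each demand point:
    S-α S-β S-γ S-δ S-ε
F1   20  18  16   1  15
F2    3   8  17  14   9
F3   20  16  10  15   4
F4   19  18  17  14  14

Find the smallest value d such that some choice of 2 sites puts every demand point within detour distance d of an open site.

Open {F2, F3}.
  Farthest demand point is S-δ at detour distance 14 (to F2); all others are ≤ 14.
With {F1, F2} the worst case is 16.
With {F2, F4} the worst case is 17.
No size-2 selection achieves below 14.

14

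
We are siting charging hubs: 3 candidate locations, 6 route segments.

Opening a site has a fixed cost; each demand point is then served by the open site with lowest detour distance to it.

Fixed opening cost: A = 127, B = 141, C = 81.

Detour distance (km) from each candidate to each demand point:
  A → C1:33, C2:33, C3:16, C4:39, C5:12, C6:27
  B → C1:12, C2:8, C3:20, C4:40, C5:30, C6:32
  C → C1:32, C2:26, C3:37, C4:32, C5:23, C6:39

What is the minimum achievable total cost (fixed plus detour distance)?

Open {C}: assign each demand point to its cheapest open site.
  C1→C 32, C2→C 26, C3→C 37, C4→C 32, C5→C 23, C6→C 39
  detour distance 189, fixed 81 → total 270.
Compare {B}: detour distance 142 + fixed 141 = 283.
Compare {A}: detour distance 160 + fixed 127 = 287.
Compare {B, C}: detour distance 127 + fixed 222 = 349.
All other subsets cost ≥ 283. Minimum total cost: 270.

270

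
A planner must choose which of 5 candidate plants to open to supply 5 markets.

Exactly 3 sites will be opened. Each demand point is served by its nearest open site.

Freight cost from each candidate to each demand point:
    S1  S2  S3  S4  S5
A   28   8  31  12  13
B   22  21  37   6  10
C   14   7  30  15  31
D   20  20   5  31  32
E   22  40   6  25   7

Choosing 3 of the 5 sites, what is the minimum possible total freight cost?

40

Open {B, C, E}.
  S1→C 14, S2→C 7, S3→E 6, S4→B 6, S5→E 7  ⇒ total 40.
Compare {B, C, D}: total 42.
Compare {A, C, E}: total 46.
No size-3 selection does better; minimum is 40.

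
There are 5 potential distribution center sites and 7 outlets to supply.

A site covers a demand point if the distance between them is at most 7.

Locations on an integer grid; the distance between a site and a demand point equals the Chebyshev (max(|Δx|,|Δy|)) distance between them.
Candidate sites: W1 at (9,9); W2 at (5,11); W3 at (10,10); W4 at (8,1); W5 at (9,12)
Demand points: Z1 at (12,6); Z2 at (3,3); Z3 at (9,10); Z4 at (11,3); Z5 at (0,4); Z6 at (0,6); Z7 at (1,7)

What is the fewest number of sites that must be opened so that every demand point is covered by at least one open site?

Coverage sets (demand points within 7 of each site):
  W1: {Z1, Z2, Z3, Z4}
  W2: {Z1, Z3, Z5, Z6, Z7}
  W3: {Z1, Z2, Z3, Z4}
  W4: {Z1, Z2, Z4, Z7}
  W5: {Z1, Z3}
No single site covers all 7 demand points.
But {W1, W2} covers everything, so the minimum is 2.

2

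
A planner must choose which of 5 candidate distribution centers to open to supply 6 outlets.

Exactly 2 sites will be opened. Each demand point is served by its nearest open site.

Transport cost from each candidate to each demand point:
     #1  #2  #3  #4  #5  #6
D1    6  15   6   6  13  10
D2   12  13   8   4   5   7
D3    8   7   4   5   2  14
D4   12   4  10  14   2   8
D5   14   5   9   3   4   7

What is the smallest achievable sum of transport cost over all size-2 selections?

Open {D3, D5}.
  #1→D3 8, #2→D5 5, #3→D3 4, #4→D5 3, #5→D3 2, #6→D5 7  ⇒ total 29.
Compare {D1, D5}: total 31.
Compare {D3, D4}: total 31.
No size-2 selection does better; minimum is 29.

29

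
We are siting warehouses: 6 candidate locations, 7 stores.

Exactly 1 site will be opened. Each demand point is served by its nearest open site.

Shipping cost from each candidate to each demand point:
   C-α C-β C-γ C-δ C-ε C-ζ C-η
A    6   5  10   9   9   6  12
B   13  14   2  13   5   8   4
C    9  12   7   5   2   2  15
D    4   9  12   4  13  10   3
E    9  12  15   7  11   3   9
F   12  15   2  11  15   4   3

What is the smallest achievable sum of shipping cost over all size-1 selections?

52

Open {C}.
  C-α→C 9, C-β→C 12, C-γ→C 7, C-δ→C 5, C-ε→C 2, C-ζ→C 2, C-η→C 15  ⇒ total 52.
Compare {D}: total 55.
Compare {A}: total 57.
No size-1 selection does better; minimum is 52.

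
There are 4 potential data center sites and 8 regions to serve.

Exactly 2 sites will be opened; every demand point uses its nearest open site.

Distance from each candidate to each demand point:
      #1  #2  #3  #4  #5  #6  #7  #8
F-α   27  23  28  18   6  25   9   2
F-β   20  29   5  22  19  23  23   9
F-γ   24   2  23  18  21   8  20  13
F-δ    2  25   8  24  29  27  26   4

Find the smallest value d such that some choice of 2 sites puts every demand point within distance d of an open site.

Open {F-β, F-γ}.
  Farthest demand point is #1 at distance 20 (to F-β); all others are ≤ 20.
With {F-γ, F-δ} the worst case is 21.
With {F-α, F-β} the worst case is 23.
No size-2 selection achieves below 20.

20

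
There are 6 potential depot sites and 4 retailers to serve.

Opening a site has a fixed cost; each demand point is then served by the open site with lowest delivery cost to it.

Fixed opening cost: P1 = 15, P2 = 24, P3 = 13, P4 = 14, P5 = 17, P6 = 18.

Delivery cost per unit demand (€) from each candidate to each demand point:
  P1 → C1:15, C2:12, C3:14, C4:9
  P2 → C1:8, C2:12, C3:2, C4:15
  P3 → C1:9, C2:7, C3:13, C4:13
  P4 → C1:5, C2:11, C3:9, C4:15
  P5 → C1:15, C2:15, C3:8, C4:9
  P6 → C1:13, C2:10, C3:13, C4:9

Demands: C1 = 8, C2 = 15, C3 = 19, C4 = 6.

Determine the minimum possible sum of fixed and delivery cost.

303

Open {P1, P2, P3, P4}: assign each demand point to its cheapest open site.
  C1→P4 8×5=40, C2→P3 15×7=105, C3→P2 19×2=38, C4→P1 6×9=54
  delivery cost 237, fixed 66 → total 303.
Compare {P2, P3, P4, P5}: delivery cost 237 + fixed 68 = 305.
Compare {P2, P3, P4, P6}: delivery cost 237 + fixed 69 = 306.
Compare {P2, P3, P4}: delivery cost 261 + fixed 51 = 312.
All other subsets cost ≥ 305. Minimum total cost: 303.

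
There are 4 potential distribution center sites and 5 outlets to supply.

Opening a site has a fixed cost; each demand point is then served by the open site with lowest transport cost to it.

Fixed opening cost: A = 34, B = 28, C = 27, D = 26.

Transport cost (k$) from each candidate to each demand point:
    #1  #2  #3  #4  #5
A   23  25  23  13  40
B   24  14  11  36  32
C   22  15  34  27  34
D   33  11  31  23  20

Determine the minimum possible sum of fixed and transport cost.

Open {B, D}: assign each demand point to its cheapest open site.
  #1→B 24, #2→D 11, #3→B 11, #4→D 23, #5→D 20
  transport cost 89, fixed 54 → total 143.
Compare {D}: transport cost 118 + fixed 26 = 144.
Compare {B}: transport cost 117 + fixed 28 = 145.
Compare {A, D}: transport cost 90 + fixed 60 = 150.
All other subsets cost ≥ 144. Minimum total cost: 143.

143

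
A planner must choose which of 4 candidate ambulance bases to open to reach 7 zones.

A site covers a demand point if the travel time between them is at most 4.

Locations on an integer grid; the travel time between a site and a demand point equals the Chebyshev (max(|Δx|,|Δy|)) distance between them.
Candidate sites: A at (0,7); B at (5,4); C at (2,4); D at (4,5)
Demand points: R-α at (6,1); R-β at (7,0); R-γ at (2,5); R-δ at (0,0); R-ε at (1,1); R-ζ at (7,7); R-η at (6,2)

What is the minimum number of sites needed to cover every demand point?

Coverage sets (demand points within 4 of each site):
  A: {R-γ}
  B: {R-α, R-β, R-γ, R-ε, R-ζ, R-η}
  C: {R-α, R-γ, R-δ, R-ε, R-η}
  D: {R-α, R-γ, R-ε, R-ζ, R-η}
No single site covers all 7 demand points.
But {B, C} covers everything, so the minimum is 2.

2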